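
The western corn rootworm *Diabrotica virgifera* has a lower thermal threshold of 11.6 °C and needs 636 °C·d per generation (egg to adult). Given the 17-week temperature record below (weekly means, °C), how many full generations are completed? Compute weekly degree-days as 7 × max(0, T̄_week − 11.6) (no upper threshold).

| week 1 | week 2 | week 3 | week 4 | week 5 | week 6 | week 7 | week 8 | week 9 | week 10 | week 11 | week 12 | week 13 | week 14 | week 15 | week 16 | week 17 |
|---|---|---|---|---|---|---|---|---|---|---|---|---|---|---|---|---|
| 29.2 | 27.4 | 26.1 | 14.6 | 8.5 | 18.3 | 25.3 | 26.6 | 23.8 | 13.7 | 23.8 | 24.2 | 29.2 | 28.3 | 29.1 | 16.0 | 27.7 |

Weekly DD (7 × max(0, T̄ − 11.6)): 123.2, 110.6, 101.5, 21.0, 0.0, 46.9, 95.9, 105.0, 85.4, 14.7, 85.4, 88.2, 123.2, 116.9, 122.5, 30.8, 112.7.
Season total = 1383.9 DD.
Complete generations = ⌊1383.9 / 636⌋ = 2.

2 generations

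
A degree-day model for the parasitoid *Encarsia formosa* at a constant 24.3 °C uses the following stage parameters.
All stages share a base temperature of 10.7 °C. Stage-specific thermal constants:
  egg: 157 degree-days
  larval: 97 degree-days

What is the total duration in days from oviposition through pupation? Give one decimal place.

Daily accumulation at 24.3 °C = 24.3 − 10.7 = 13.6 DD/day.
Total K = 157 + 97 = 254 DD.
Total duration = 254 / 13.6 = 18.676 ≈ 18.7 days.

18.7 days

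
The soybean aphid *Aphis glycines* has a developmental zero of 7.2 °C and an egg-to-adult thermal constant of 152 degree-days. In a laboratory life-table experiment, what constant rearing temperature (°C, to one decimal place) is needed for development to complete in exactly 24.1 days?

13.5 °C

Required daily accumulation = 152 / 24.1 = 6.307 DD/day.
T = T_base + 6.307 = 7.2 + 6.307 = 13.507 ≈ 13.5 °C.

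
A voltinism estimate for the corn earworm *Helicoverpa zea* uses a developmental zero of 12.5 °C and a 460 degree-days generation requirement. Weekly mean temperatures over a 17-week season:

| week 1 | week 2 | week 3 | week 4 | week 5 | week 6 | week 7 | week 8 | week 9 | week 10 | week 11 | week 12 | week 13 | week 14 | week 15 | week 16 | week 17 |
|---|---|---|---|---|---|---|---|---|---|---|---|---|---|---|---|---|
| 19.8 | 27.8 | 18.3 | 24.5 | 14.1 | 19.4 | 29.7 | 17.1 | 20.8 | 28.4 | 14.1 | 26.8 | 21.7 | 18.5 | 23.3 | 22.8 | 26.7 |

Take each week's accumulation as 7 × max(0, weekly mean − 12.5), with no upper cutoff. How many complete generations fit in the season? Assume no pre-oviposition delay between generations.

Weekly DD (7 × max(0, T̄ − 12.5)): 51.1, 107.1, 40.6, 84.0, 11.2, 48.3, 120.4, 32.2, 58.1, 111.3, 11.2, 100.1, 64.4, 42.0, 75.6, 72.1, 99.4.
Season total = 1129.1 DD.
Complete generations = ⌊1129.1 / 460⌋ = 2.

2 generations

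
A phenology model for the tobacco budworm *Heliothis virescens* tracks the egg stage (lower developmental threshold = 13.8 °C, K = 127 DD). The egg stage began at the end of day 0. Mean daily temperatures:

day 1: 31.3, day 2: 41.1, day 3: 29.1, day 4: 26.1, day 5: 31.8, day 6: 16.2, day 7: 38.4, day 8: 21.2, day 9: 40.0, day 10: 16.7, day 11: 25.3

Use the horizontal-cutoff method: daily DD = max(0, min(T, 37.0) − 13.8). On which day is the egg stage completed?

day 9

Daily DD above 13.8 °C (capped at 23.2): 17.5, 23.2, 15.3, 12.3, 18.0, 2.4, 23.2, 7.4, 23.2, 2.9, 11.5.
Cumulative: 17.5, 40.7, 56.0, 68.3, 86.3, 88.7, 111.9, 119.3, 142.5, 145.4, 156.9.
The total first reaches 127 DD on day 9.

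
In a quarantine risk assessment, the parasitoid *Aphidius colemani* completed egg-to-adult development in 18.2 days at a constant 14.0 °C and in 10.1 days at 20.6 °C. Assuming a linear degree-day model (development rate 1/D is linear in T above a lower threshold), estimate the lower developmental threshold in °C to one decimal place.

5.8 °C

Under the model K = D·(T − T_b), so D₁·(T₁ − T_b) = D₂·(T₂ − T_b).
18.2·(14.0 − T_b) = 10.1·(20.6 − T_b)
T_b = (18.2·14.0 − 10.1·20.6) / (18.2 − 10.1) = 46.74 / 8.1 = 5.770 °C ≈ 5.8 °C.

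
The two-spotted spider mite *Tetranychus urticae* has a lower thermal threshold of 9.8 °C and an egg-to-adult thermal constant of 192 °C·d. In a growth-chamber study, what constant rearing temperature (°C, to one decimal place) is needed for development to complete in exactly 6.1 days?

41.3 °C

Required daily accumulation = 192 / 6.1 = 31.475 DD/day.
T = T_base + 31.475 = 9.8 + 31.475 = 41.275 ≈ 41.3 °C.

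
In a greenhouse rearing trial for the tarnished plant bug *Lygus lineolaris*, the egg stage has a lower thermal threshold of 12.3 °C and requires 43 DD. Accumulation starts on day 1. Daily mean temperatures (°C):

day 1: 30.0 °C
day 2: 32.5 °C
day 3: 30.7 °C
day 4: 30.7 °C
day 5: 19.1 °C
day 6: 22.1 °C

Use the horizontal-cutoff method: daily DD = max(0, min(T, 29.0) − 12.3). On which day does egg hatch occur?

Daily DD above 12.3 °C (capped at 16.7): 16.7, 16.7, 16.7, 16.7, 6.8, 9.8.
Cumulative: 16.7, 33.4, 50.1, 66.8, 73.6, 83.4.
The total first reaches 43 DD on day 3.

day 3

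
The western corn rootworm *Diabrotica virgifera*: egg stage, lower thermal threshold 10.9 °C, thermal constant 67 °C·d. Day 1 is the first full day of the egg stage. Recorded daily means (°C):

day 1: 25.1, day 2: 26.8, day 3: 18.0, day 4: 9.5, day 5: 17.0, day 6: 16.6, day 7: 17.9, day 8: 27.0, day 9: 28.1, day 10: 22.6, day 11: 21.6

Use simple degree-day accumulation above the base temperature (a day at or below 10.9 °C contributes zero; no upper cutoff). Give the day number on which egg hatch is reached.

Daily DD above 10.9 °C: 14.2, 15.9, 7.1, 0.0, 6.1, 5.7, 7.0, 16.1, 17.2, 11.7, 10.7.
Cumulative: 14.2, 30.1, 37.2, 37.2, 43.3, 49.0, 56.0, 72.1, 89.3, 101.0, 111.7.
The total first reaches 67 DD on day 8.

day 8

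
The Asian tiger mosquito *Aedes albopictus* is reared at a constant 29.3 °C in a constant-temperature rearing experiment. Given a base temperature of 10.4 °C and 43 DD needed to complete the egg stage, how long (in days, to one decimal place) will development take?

2.3 days

Daily accumulation = 29.3 − 10.4 = 18.9 DD/day.
Duration = 43 / 18.9 = 2.275 ≈ 2.3 days.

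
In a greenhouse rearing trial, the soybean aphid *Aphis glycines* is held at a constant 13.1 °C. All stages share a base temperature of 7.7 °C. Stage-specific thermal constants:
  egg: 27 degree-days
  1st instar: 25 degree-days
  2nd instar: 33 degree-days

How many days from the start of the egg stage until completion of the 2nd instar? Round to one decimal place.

Daily accumulation at 13.1 °C = 13.1 − 7.7 = 5.4 DD/day.
Total K = 27 + 25 + 33 = 85 DD.
Total duration = 85 / 5.4 = 15.741 ≈ 15.7 days.

15.7 days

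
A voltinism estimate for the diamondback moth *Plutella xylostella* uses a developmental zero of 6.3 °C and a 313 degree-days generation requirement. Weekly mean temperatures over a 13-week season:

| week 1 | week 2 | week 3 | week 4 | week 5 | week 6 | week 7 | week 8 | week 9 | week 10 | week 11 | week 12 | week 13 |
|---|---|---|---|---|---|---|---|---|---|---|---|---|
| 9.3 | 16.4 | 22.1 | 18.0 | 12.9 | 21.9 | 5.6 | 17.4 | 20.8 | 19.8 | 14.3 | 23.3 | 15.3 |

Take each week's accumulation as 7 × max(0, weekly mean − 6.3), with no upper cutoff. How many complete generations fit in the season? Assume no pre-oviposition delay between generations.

3 generations

Weekly DD (7 × max(0, T̄ − 6.3)): 21.0, 70.7, 110.6, 81.9, 46.2, 109.2, 0.0, 77.7, 101.5, 94.5, 56.0, 119.0, 63.0.
Season total = 951.3 DD.
Complete generations = ⌊951.3 / 313⌋ = 3.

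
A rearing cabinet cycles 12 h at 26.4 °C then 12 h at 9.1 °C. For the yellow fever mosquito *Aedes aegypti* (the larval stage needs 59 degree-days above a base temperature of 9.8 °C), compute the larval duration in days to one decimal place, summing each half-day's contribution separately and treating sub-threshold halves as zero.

7.1 days

Day half: max(0, 26.4 − 9.8) × 0.5 = 16.6 × 0.5 = 8.30 DD.
Night half: max(0, 9.1 − 9.8) × 0.5 = 0.0 × 0.5 = 0.00 DD.
Per 24 h: 8.30 DD/day.
Duration = 59 / 8.30 = 7.108 ≈ 7.1 days.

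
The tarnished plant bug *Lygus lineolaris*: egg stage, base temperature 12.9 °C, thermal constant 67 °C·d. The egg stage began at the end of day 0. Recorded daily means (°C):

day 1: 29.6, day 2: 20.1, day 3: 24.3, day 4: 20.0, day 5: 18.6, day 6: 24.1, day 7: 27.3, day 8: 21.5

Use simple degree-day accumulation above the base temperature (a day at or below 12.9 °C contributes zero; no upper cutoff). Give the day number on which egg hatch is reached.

day 7

Daily DD above 12.9 °C: 16.7, 7.2, 11.4, 7.1, 5.7, 11.2, 14.4, 8.6.
Cumulative: 16.7, 23.9, 35.3, 42.4, 48.1, 59.3, 73.7, 82.3.
The total first reaches 67 DD on day 7.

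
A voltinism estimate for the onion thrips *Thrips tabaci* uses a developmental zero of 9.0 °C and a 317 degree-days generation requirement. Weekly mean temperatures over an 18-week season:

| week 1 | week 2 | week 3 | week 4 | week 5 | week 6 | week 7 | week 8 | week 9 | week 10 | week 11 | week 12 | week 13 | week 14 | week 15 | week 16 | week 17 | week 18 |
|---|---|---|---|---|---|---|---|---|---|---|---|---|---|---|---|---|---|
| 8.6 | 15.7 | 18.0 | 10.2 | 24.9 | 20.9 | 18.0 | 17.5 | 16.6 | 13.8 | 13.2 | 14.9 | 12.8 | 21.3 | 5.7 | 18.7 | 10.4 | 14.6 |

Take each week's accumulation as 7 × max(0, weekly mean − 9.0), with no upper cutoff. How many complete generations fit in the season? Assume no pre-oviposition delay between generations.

2 generations

Weekly DD (7 × max(0, T̄ − 9.0)): 0.0, 46.9, 63.0, 8.4, 111.3, 83.3, 63.0, 59.5, 53.2, 33.6, 29.4, 41.3, 26.6, 86.1, 0.0, 67.9, 9.8, 39.2.
Season total = 822.5 DD.
Complete generations = ⌊822.5 / 317⌋ = 2.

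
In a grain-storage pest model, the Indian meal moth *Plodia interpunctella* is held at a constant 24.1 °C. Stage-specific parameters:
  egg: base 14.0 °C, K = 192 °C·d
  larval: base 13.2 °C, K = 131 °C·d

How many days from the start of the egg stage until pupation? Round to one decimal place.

egg: 192 / (24.1 − 14.0) = 192 / 10.1 = 19.010 d.
larval: 131 / (24.1 − 13.2) = 131 / 10.9 = 12.018 d.
Sum = 31.028 ≈ 31.0 days.

31.0 days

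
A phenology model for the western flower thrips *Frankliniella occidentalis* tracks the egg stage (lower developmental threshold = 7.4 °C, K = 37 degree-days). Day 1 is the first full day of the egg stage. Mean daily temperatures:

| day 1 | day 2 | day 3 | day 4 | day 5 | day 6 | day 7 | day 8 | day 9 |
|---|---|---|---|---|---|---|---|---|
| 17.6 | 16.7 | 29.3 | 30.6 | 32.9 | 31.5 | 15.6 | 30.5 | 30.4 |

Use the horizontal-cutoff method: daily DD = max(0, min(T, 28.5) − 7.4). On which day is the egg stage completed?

day 3

Daily DD above 7.4 °C (capped at 21.1): 10.2, 9.3, 21.1, 21.1, 21.1, 21.1, 8.2, 21.1, 21.1.
Cumulative: 10.2, 19.5, 40.6, 61.7, 82.8, 103.9, 112.1, 133.2, 154.3.
The total first reaches 37 DD on day 3.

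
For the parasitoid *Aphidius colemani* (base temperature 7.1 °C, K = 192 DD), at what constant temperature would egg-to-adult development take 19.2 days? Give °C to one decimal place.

17.1 °C

Required daily accumulation = 192 / 19.2 = 10.000 DD/day.
T = T_base + 10.000 = 7.1 + 10.000 = 17.100 ≈ 17.1 °C.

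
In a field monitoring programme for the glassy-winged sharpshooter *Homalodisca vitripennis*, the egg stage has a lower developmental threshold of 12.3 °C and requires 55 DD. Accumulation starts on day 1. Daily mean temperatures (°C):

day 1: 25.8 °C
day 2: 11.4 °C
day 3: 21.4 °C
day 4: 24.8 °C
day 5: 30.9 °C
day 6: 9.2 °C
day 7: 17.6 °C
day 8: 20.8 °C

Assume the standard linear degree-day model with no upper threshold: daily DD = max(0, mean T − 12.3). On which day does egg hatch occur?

Daily DD above 12.3 °C: 13.5, 0.0, 9.1, 12.5, 18.6, 0.0, 5.3, 8.5.
Cumulative: 13.5, 13.5, 22.6, 35.1, 53.7, 53.7, 59.0, 67.5.
The total first reaches 55 DD on day 7.

day 7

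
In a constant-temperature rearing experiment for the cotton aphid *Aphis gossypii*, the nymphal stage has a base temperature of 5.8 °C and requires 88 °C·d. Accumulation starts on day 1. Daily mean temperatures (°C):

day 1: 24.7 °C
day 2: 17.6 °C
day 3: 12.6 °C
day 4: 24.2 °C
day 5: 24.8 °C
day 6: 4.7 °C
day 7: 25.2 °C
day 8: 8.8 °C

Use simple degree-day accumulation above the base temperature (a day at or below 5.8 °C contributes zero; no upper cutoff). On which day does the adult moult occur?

Daily DD above 5.8 °C: 18.9, 11.8, 6.8, 18.4, 19.0, 0.0, 19.4, 3.0.
Cumulative: 18.9, 30.7, 37.5, 55.9, 74.9, 74.9, 94.3, 97.3.
The total first reaches 88 DD on day 7.

day 7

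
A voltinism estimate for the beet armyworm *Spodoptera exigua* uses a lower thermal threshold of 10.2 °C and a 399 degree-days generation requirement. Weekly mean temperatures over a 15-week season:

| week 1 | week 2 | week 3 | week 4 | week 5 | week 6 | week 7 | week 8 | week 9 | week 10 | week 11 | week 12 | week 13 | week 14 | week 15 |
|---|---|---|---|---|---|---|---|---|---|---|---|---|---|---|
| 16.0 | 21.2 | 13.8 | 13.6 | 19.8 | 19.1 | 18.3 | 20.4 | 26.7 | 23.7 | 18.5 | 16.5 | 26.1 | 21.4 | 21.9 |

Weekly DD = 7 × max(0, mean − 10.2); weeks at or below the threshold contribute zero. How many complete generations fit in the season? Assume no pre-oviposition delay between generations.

Weekly DD (7 × max(0, T̄ − 10.2)): 40.6, 77.0, 25.2, 23.8, 67.2, 62.3, 56.7, 71.4, 115.5, 94.5, 58.1, 44.1, 111.3, 78.4, 81.9.
Season total = 1008.0 DD.
Complete generations = ⌊1008.0 / 399⌋ = 2.

2 generations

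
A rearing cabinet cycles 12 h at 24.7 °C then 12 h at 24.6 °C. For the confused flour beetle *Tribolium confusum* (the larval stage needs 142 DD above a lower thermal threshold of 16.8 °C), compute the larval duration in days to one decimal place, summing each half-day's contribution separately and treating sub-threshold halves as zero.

18.1 days

Day half: max(0, 24.7 − 16.8) × 0.5 = 7.9 × 0.5 = 3.95 DD.
Night half: max(0, 24.6 − 16.8) × 0.5 = 7.8 × 0.5 = 3.90 DD.
Per 24 h: 7.85 DD/day.
Duration = 142 / 7.85 = 18.089 ≈ 18.1 days.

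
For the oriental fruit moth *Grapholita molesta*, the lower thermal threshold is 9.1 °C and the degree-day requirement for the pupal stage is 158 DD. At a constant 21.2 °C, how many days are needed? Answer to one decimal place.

Daily accumulation = 21.2 − 9.1 = 12.1 DD/day.
Duration = 158 / 12.1 = 13.058 ≈ 13.1 days.

13.1 days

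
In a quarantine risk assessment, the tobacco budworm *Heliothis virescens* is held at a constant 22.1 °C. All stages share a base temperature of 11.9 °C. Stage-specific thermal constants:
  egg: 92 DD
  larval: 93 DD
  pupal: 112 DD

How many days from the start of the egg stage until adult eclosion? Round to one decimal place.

29.1 days

Daily accumulation at 22.1 °C = 22.1 − 11.9 = 10.2 DD/day.
Total K = 92 + 93 + 112 = 297 DD.
Total duration = 297 / 10.2 = 29.118 ≈ 29.1 days.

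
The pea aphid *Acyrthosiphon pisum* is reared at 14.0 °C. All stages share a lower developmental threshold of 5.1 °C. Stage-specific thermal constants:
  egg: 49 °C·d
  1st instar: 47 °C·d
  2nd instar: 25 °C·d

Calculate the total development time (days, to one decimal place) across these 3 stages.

Daily accumulation at 14.0 °C = 14.0 − 5.1 = 8.9 DD/day.
Total K = 49 + 47 + 25 = 121 DD.
Total duration = 121 / 8.9 = 13.596 ≈ 13.6 days.

13.6 days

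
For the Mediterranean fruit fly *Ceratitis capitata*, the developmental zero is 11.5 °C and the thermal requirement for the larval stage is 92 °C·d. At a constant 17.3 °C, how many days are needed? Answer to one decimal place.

15.9 days

Daily accumulation = 17.3 − 11.5 = 5.8 DD/day.
Duration = 92 / 5.8 = 15.862 ≈ 15.9 days.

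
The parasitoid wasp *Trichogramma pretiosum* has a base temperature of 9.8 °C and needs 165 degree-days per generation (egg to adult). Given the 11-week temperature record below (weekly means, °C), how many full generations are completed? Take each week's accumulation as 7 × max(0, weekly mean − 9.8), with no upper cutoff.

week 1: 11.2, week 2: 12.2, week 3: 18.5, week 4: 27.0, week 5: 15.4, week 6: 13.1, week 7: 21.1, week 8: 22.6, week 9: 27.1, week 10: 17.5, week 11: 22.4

Weekly DD (7 × max(0, T̄ − 9.8)): 9.8, 16.8, 60.9, 120.4, 39.2, 23.1, 79.1, 89.6, 121.1, 53.9, 88.2.
Season total = 702.1 DD.
Complete generations = ⌊702.1 / 165⌋ = 4.

4 generations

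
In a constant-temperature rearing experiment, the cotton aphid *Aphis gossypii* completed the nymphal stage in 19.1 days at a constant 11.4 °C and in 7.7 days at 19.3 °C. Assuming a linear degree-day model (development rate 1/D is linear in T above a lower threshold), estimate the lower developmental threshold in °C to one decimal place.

Equal thermal constants: D₁(T₁ − T_b) = D₂(T₂ − T_b).
19.1·(11.4 − T_b) = 7.7·(19.3 − T_b)
T_b = (19.1·11.4 − 7.7·19.3) / (19.1 − 7.7) = 69.13 / 11.4 = 6.064 °C ≈ 6.1 °C.

6.1 °C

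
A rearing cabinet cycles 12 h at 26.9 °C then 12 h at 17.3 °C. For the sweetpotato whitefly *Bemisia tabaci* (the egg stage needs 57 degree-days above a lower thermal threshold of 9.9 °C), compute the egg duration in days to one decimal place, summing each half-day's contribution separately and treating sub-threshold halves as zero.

4.7 days

Day half: max(0, 26.9 − 9.9) × 0.5 = 17.0 × 0.5 = 8.50 DD.
Night half: max(0, 17.3 − 9.9) × 0.5 = 7.4 × 0.5 = 3.70 DD.
Per 24 h: 12.20 DD/day.
Duration = 57 / 12.20 = 4.672 ≈ 4.7 days.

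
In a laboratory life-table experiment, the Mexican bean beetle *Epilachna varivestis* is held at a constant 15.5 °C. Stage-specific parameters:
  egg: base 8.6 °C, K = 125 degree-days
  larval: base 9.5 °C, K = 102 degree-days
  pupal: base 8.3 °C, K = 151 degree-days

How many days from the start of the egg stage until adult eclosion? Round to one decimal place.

egg: 125 / (15.5 − 8.6) = 125 / 6.9 = 18.116 d.
larval: 102 / (15.5 − 9.5) = 102 / 6.0 = 17.000 d.
pupal: 151 / (15.5 − 8.3) = 151 / 7.2 = 20.972 d.
Sum = 56.088 ≈ 56.1 days.

56.1 days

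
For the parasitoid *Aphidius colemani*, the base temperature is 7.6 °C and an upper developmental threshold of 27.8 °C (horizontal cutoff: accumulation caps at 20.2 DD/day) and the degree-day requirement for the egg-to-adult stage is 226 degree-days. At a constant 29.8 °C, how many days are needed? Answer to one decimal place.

Temperature 29.8 °C exceeds the upper threshold, so daily accumulation caps at 27.8 − 7.6 = 20.2 DD/day.
Duration = 226 / 20.2 = 11.188 ≈ 11.2 days.

11.2 days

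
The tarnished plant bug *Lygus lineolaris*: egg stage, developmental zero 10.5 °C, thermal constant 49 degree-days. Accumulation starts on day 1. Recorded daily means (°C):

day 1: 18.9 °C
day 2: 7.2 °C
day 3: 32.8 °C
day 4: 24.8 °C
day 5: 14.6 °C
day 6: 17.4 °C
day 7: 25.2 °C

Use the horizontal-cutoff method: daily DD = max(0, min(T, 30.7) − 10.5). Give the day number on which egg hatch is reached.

day 6

Daily DD above 10.5 °C (capped at 20.2): 8.4, 0.0, 20.2, 14.3, 4.1, 6.9, 14.7.
Cumulative: 8.4, 8.4, 28.6, 42.9, 47.0, 53.9, 68.6.
The total first reaches 49 DD on day 6.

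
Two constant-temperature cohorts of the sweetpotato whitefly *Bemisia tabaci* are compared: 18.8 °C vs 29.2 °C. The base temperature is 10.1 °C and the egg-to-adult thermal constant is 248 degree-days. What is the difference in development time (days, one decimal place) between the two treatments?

15.5 days

At 18.8 °C: 248 / (18.8 − 10.1) = 248 / 8.7 = 28.506 d.
At 29.2 °C: 248 / (29.2 − 10.1) = 248 / 19.1 = 12.984 d.
Difference = |28.506 − 12.984| = 15.521 ≈ 15.5 days.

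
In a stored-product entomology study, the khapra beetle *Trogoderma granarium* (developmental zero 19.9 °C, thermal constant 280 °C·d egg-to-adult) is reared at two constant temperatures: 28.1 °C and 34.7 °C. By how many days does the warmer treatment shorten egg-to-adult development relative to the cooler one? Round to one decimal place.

At 28.1 °C: 280 / (28.1 − 19.9) = 280 / 8.2 = 34.146 d.
At 34.7 °C: 280 / (34.7 − 19.9) = 280 / 14.8 = 18.919 d.
Difference = |34.146 − 18.919| = 15.227 ≈ 15.2 days.

15.2 days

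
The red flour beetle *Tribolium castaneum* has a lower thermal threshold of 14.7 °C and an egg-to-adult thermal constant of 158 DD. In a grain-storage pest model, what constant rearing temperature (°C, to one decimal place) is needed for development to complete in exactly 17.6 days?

23.7 °C

Required daily accumulation = 158 / 17.6 = 8.977 DD/day.
T = T_base + 8.977 = 14.7 + 8.977 = 23.677 ≈ 23.7 °C.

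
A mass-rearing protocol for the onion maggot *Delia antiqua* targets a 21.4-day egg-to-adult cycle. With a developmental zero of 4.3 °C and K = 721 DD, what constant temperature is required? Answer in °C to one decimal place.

Required daily accumulation = 721 / 21.4 = 33.692 DD/day.
T = T_base + 33.692 = 4.3 + 33.692 = 37.992 ≈ 38.0 °C.

38.0 °C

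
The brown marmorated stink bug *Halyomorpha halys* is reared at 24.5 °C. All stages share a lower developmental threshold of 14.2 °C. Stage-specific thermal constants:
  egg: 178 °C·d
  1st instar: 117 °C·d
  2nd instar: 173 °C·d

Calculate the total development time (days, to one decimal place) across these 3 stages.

Daily accumulation at 24.5 °C = 24.5 − 14.2 = 10.3 DD/day.
Total K = 178 + 117 + 173 = 468 DD.
Total duration = 468 / 10.3 = 45.437 ≈ 45.4 days.

45.4 days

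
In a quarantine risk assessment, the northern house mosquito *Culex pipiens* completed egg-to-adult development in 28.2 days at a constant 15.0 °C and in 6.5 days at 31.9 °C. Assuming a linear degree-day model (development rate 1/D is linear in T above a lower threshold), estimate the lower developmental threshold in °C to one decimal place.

9.9 °C

Linear rate model ⇒ the product D·(T − T_b) is constant across temperatures.
28.2·(15.0 − T_b) = 6.5·(31.9 − T_b)
T_b = (28.2·15.0 − 6.5·31.9) / (28.2 − 6.5) = 215.65 / 21.7 = 9.938 °C ≈ 9.9 °C.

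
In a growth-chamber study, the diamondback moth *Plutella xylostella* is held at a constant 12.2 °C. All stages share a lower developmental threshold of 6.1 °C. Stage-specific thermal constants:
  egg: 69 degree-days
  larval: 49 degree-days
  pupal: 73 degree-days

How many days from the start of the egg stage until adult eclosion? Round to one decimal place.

Daily accumulation at 12.2 °C = 12.2 − 6.1 = 6.1 DD/day.
Total K = 69 + 49 + 73 = 191 DD.
Total duration = 191 / 6.1 = 31.311 ≈ 31.3 days.

31.3 days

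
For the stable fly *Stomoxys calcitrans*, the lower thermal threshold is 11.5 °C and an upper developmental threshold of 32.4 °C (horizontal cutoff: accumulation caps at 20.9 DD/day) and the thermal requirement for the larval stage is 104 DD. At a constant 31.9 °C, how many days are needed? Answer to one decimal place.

5.1 days

Daily accumulation = 31.9 − 11.5 = 20.4 DD/day.
Duration = 104 / 20.4 = 5.098 ≈ 5.1 days.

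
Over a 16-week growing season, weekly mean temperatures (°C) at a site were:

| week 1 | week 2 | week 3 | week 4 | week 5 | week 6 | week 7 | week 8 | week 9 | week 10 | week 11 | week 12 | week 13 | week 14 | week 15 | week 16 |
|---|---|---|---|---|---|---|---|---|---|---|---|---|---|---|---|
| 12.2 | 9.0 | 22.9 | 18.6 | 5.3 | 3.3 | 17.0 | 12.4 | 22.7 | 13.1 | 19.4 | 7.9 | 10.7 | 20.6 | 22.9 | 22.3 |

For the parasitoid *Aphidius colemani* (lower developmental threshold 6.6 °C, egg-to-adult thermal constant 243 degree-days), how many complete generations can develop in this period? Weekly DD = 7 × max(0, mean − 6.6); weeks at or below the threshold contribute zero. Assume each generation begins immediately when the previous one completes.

4 generations

Weekly DD (7 × max(0, T̄ − 6.6)): 39.2, 16.8, 114.1, 84.0, 0.0, 0.0, 72.8, 40.6, 112.7, 45.5, 89.6, 9.1, 28.7, 98.0, 114.1, 109.9.
Season total = 975.1 DD.
Complete generations = ⌊975.1 / 243⌋ = 4.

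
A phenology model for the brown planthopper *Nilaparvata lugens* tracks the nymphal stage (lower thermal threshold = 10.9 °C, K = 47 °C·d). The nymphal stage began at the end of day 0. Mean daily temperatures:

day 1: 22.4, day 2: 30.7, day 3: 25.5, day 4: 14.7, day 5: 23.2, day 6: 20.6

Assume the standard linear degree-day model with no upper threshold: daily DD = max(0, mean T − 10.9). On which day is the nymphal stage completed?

day 4

Daily DD above 10.9 °C: 11.5, 19.8, 14.6, 3.8, 12.3, 9.7.
Cumulative: 11.5, 31.3, 45.9, 49.7, 62.0, 71.7.
The total first reaches 47 DD on day 4.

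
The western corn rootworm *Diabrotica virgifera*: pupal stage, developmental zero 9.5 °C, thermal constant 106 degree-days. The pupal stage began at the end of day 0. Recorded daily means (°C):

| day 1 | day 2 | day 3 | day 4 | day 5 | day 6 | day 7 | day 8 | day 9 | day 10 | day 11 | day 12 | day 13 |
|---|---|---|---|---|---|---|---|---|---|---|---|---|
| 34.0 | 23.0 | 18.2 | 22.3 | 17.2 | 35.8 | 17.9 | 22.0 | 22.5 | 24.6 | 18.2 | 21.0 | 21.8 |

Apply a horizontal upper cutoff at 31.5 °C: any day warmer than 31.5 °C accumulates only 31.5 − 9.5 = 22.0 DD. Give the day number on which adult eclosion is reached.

Daily DD above 9.5 °C (capped at 22.0): 22.0, 13.5, 8.7, 12.8, 7.7, 22.0, 8.4, 12.5, 13.0, 15.1, 8.7, 11.5, 12.3.
Cumulative: 22.0, 35.5, 44.2, 57.0, 64.7, 86.7, 95.1, 107.6, 120.6, 135.7, 144.4, 155.9, 168.2.
The total first reaches 106 DD on day 8.

day 8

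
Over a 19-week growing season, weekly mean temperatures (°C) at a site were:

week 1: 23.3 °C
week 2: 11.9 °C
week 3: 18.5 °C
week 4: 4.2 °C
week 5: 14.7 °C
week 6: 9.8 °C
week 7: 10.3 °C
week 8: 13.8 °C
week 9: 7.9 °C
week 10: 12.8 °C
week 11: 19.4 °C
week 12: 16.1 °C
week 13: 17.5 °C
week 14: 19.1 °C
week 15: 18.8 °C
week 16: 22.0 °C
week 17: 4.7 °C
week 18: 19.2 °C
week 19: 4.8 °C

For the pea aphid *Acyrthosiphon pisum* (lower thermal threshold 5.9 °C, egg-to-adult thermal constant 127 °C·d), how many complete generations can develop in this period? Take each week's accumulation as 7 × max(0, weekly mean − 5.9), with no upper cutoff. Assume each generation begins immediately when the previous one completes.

8 generations

Weekly DD (7 × max(0, T̄ − 5.9)): 121.8, 42.0, 88.2, 0.0, 61.6, 27.3, 30.8, 55.3, 14.0, 48.3, 94.5, 71.4, 81.2, 92.4, 90.3, 112.7, 0.0, 93.1, 0.0.
Season total = 1124.9 DD.
Complete generations = ⌊1124.9 / 127⌋ = 8.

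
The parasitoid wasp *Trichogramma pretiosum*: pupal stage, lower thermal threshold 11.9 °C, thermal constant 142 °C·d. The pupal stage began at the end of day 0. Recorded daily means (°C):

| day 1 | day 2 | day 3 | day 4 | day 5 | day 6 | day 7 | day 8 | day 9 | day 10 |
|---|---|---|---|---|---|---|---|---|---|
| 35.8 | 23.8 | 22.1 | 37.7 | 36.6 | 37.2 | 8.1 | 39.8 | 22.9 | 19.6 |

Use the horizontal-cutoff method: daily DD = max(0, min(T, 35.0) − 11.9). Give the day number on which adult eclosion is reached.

day 9

Daily DD above 11.9 °C (capped at 23.1): 23.1, 11.9, 10.2, 23.1, 23.1, 23.1, 0.0, 23.1, 11.0, 7.7.
Cumulative: 23.1, 35.0, 45.2, 68.3, 91.4, 114.5, 114.5, 137.6, 148.6, 156.3.
The total first reaches 142 DD on day 9.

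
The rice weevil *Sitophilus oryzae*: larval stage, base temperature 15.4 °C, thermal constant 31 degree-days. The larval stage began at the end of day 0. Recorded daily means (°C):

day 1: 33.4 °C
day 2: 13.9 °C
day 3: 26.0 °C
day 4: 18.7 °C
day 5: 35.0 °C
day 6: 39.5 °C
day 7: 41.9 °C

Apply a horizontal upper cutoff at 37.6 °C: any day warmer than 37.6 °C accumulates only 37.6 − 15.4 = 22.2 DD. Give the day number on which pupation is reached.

Daily DD above 15.4 °C (capped at 22.2): 18.0, 0.0, 10.6, 3.3, 19.6, 22.2, 22.2.
Cumulative: 18.0, 18.0, 28.6, 31.9, 51.5, 73.7, 95.9.
The total first reaches 31 DD on day 4.

day 4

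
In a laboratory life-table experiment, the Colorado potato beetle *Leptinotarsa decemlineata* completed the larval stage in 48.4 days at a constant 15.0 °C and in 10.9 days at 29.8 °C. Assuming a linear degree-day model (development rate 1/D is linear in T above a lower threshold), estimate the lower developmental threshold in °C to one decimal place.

Linear rate model ⇒ the product D·(T − T_b) is constant across temperatures.
48.4·(15.0 − T_b) = 10.9·(29.8 − T_b)
T_b = (48.4·15.0 − 10.9·29.8) / (48.4 − 10.9) = 401.18 / 37.5 = 10.698 °C ≈ 10.7 °C.

10.7 °C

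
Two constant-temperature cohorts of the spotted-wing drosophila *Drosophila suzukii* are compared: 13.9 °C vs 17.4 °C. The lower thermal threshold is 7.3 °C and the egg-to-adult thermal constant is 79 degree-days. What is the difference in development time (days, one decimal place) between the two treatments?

At 13.9 °C: 79 / (13.9 − 7.3) = 79 / 6.6 = 11.970 d.
At 17.4 °C: 79 / (17.4 − 7.3) = 79 / 10.1 = 7.822 d.
Difference = |11.970 − 7.822| = 4.148 ≈ 4.1 days.

4.1 days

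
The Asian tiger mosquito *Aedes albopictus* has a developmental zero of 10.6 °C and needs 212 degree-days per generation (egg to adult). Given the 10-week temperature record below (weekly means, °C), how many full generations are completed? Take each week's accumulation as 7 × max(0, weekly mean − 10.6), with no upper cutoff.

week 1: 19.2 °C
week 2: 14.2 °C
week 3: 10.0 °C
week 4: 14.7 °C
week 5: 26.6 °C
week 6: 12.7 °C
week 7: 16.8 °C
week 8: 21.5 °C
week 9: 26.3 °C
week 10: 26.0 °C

Weekly DD (7 × max(0, T̄ − 10.6)): 60.2, 25.2, 0.0, 28.7, 112.0, 14.7, 43.4, 76.3, 109.9, 107.8.
Season total = 578.2 DD.
Complete generations = ⌊578.2 / 212⌋ = 2.

2 generations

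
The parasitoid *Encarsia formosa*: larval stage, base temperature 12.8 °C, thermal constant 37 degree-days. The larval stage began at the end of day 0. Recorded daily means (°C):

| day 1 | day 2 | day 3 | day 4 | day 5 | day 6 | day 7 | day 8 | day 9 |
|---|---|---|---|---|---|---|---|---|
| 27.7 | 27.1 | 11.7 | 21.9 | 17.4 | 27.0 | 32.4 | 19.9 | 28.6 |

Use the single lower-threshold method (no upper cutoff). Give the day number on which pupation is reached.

day 4

Daily DD above 12.8 °C: 14.9, 14.3, 0.0, 9.1, 4.6, 14.2, 19.6, 7.1, 15.8.
Cumulative: 14.9, 29.2, 29.2, 38.3, 42.9, 57.1, 76.7, 83.8, 99.6.
The total first reaches 37 DD on day 4.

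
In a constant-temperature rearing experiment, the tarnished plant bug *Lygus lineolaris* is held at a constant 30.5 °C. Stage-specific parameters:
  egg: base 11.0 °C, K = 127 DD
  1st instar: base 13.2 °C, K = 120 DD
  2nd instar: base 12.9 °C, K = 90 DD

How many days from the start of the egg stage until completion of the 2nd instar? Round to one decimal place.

egg: 127 / (30.5 − 11.0) = 127 / 19.5 = 6.513 d.
1st instar: 120 / (30.5 − 13.2) = 120 / 17.3 = 6.936 d.
2nd instar: 90 / (30.5 − 12.9) = 90 / 17.6 = 5.114 d.
Sum = 18.563 ≈ 18.6 days.

18.6 days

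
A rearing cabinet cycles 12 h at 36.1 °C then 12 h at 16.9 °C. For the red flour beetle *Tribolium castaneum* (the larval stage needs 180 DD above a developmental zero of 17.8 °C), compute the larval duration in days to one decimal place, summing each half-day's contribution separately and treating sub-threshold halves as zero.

19.7 days

Day half: max(0, 36.1 − 17.8) × 0.5 = 18.3 × 0.5 = 9.15 DD.
Night half: max(0, 16.9 − 17.8) × 0.5 = 0.0 × 0.5 = 0.00 DD.
Per 24 h: 9.15 DD/day.
Duration = 180 / 9.15 = 19.672 ≈ 19.7 days.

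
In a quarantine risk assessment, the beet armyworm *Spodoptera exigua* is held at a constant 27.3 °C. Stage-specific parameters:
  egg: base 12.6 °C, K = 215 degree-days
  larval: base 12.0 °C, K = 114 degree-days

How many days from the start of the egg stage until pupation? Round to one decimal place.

22.1 days

egg: 215 / (27.3 − 12.6) = 215 / 14.7 = 14.626 d.
larval: 114 / (27.3 − 12.0) = 114 / 15.3 = 7.451 d.
Sum = 22.077 ≈ 22.1 days.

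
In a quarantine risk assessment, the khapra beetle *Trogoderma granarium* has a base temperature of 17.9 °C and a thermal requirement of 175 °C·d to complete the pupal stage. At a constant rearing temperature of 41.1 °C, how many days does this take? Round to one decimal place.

7.5 days

Daily accumulation = 41.1 − 17.9 = 23.2 DD/day.
Duration = 175 / 23.2 = 7.543 ≈ 7.5 days.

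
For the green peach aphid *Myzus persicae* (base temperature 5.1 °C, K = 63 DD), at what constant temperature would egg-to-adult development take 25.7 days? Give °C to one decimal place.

7.6 °C

Required daily accumulation = 63 / 25.7 = 2.451 DD/day.
T = T_base + 2.451 = 5.1 + 2.451 = 7.551 ≈ 7.6 °C.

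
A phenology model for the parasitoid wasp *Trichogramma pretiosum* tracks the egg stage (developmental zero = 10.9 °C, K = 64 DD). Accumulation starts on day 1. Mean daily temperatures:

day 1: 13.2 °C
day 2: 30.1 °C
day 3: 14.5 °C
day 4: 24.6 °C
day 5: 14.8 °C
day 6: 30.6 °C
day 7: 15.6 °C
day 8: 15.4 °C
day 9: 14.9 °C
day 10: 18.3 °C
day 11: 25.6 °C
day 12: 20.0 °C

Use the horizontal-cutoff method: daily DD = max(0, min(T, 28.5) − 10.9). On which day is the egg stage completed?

Daily DD above 10.9 °C (capped at 17.6): 2.3, 17.6, 3.6, 13.7, 3.9, 17.6, 4.7, 4.5, 4.0, 7.4, 14.7, 9.1.
Cumulative: 2.3, 19.9, 23.5, 37.2, 41.1, 58.7, 63.4, 67.9, 71.9, 79.3, 94.0, 103.1.
The total first reaches 64 DD on day 8.

day 8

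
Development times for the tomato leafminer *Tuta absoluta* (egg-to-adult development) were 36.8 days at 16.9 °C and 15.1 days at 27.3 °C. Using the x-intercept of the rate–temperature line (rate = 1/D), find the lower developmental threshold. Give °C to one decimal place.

Under the model K = D·(T − T_b), so D₁·(T₁ − T_b) = D₂·(T₂ − T_b).
36.8·(16.9 − T_b) = 15.1·(27.3 − T_b)
T_b = (36.8·16.9 − 15.1·27.3) / (36.8 − 15.1) = 209.69 / 21.7 = 9.663 °C ≈ 9.7 °C.

9.7 °C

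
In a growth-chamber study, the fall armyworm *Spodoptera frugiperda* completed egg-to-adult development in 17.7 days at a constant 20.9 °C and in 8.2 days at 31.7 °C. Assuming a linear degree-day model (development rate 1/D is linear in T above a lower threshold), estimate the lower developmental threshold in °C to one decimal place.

Linear rate model ⇒ the product D·(T − T_b) is constant across temperatures.
17.7·(20.9 − T_b) = 8.2·(31.7 − T_b)
T_b = (17.7·20.9 − 8.2·31.7) / (17.7 − 8.2) = 109.99 / 9.5 = 11.578 °C ≈ 11.6 °C.

11.6 °C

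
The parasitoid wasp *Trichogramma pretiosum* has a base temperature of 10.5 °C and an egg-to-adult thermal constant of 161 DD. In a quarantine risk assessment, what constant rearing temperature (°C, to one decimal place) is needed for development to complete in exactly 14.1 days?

Required daily accumulation = 161 / 14.1 = 11.418 DD/day.
T = T_base + 11.418 = 10.5 + 11.418 = 21.918 ≈ 21.9 °C.

21.9 °C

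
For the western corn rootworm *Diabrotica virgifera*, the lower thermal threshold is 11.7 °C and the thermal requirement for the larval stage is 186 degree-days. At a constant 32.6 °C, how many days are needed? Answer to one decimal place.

Daily accumulation = 32.6 − 11.7 = 20.9 DD/day.
Duration = 186 / 20.9 = 8.900 ≈ 8.9 days.

8.9 days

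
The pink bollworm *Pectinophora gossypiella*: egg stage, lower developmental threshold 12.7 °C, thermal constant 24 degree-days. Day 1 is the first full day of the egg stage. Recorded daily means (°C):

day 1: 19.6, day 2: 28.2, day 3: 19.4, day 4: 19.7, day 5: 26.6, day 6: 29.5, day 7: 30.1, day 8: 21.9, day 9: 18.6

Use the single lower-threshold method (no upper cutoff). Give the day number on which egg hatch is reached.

Daily DD above 12.7 °C: 6.9, 15.5, 6.7, 7.0, 13.9, 16.8, 17.4, 9.2, 5.9.
Cumulative: 6.9, 22.4, 29.1, 36.1, 50.0, 66.8, 84.2, 93.4, 99.3.
The total first reaches 24 DD on day 3.

day 3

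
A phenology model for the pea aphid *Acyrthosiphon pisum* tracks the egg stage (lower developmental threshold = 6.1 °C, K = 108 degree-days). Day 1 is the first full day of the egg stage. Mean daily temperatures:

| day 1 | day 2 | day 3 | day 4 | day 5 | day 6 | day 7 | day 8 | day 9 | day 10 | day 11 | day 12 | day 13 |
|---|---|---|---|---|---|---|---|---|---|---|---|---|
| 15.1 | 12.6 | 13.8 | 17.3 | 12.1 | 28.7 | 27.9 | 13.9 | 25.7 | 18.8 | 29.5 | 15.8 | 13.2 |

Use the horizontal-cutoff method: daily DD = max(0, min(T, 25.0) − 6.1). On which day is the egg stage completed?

Daily DD above 6.1 °C (capped at 18.9): 9.0, 6.5, 7.7, 11.2, 6.0, 18.9, 18.9, 7.8, 18.9, 12.7, 18.9, 9.7, 7.1.
Cumulative: 9.0, 15.5, 23.2, 34.4, 40.4, 59.3, 78.2, 86.0, 104.9, 117.6, 136.5, 146.2, 153.3.
The total first reaches 108 DD on day 10.

day 10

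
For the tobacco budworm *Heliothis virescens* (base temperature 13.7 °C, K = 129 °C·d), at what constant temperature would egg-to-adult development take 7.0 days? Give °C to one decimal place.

32.1 °C

Required daily accumulation = 129 / 7.0 = 18.429 DD/day.
T = T_base + 18.429 = 13.7 + 18.429 = 32.129 ≈ 32.1 °C.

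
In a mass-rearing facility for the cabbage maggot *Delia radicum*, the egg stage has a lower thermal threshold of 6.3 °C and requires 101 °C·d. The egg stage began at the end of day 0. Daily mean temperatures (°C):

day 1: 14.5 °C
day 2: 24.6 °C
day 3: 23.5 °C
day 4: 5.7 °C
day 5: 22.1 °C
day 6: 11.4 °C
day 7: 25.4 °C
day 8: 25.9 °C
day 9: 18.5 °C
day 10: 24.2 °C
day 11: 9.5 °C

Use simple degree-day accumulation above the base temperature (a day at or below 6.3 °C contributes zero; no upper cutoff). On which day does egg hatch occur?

day 8

Daily DD above 6.3 °C: 8.2, 18.3, 17.2, 0.0, 15.8, 5.1, 19.1, 19.6, 12.2, 17.9, 3.2.
Cumulative: 8.2, 26.5, 43.7, 43.7, 59.5, 64.6, 83.7, 103.3, 115.5, 133.4, 136.6.
The total first reaches 101 DD on day 8.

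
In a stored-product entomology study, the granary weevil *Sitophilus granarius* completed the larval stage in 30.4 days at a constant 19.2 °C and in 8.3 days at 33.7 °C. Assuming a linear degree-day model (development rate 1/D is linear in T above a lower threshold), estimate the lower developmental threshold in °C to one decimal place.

13.8 °C

Under the model K = D·(T − T_b), so D₁·(T₁ − T_b) = D₂·(T₂ − T_b).
30.4·(19.2 − T_b) = 8.3·(33.7 − T_b)
T_b = (30.4·19.2 − 8.3·33.7) / (30.4 − 8.3) = 303.97 / 22.1 = 13.754 °C ≈ 13.8 °C.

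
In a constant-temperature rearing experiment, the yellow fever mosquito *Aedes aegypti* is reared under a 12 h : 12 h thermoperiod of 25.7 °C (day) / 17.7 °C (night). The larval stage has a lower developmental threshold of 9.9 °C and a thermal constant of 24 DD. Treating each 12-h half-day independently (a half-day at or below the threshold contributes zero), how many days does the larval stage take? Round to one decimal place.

Day half: max(0, 25.7 − 9.9) × 0.5 = 15.8 × 0.5 = 7.90 DD.
Night half: max(0, 17.7 − 9.9) × 0.5 = 7.8 × 0.5 = 3.90 DD.
Per 24 h: 11.80 DD/day.
Duration = 24 / 11.80 = 2.034 ≈ 2.0 days.

2.0 days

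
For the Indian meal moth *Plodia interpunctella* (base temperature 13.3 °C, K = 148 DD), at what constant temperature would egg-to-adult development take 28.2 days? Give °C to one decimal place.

18.5 °C

Required daily accumulation = 148 / 28.2 = 5.248 DD/day.
T = T_base + 5.248 = 13.3 + 5.248 = 18.548 ≈ 18.5 °C.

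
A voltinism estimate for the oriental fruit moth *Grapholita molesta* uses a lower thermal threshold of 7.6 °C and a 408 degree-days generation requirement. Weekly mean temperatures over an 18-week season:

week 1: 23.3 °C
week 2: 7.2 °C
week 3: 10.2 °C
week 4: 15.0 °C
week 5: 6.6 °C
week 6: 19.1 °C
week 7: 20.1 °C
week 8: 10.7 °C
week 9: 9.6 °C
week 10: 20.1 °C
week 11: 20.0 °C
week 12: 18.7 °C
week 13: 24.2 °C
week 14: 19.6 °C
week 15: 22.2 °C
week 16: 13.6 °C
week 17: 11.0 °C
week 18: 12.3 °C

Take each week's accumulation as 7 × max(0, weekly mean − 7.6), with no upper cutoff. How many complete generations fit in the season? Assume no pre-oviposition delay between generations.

2 generations

Weekly DD (7 × max(0, T̄ − 7.6)): 109.9, 0.0, 18.2, 51.8, 0.0, 80.5, 87.5, 21.7, 14.0, 87.5, 86.8, 77.7, 116.2, 84.0, 102.2, 42.0, 23.8, 32.9.
Season total = 1036.7 DD.
Complete generations = ⌊1036.7 / 408⌋ = 2.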